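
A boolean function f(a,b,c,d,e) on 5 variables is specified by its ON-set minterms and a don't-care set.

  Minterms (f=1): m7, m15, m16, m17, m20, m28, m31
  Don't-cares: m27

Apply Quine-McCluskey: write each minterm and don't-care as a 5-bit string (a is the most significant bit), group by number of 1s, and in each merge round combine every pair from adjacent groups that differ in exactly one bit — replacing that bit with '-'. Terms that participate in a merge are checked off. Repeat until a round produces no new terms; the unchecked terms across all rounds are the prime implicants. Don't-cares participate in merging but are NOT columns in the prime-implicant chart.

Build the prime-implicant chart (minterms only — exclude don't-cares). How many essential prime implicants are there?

[col 0] 00111*, 01111*, 10000*, 10001*, 10100*, 11011*, 11100*, 11111*
[col 1] -1111, 0-111, 1-100, 10-00, 1000-, 11-11
Prime implicants: -1111, 0-111, 1-100, 10-00, 1000-, 11-11
PI chart (minterm → PIs covering it):
  7 | 0-111  (sole → essential)
  15 | -1111,0-111
  16 | 10-00,1000-
  17 | 1000-  (sole → essential)
  20 | 1-100,10-00
  28 | 1-100  (sole → essential)
  31 | -1111,11-11
Essential prime implicants: 0-111, 1-100, 1000-

3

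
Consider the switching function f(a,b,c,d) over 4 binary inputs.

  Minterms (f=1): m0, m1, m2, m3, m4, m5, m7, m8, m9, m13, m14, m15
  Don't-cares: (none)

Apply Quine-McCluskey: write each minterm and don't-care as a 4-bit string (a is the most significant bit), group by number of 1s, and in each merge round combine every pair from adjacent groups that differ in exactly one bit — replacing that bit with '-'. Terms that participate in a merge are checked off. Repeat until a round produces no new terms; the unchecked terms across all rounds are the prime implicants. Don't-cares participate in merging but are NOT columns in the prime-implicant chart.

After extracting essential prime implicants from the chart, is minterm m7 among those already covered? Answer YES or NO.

NO

size-2^0 implicants → 0000(✓)  0001(✓)  0010(✓)  0011(✓)  0100(✓)  0101(✓)  0111(✓)  1000(✓)  1001(✓)  1101(✓)  1110(✓)  1111(✓)
size-2^1 implicants → -000(✓)  -001(✓)  -101(✓)  -111(✓)  0-00(✓)  0-01(✓)  0-11(✓)  00-0(✓)  00-1(✓)  000-(✓)  001-(✓)  01-1(✓)  010-(✓)  1-01(✓)  100-(✓)  11-1(✓)  111-
size-2^2 implicants → --01  -00-  -1-1  0--1  0-0-  00--
Unchecked terms (primes): --01, -00-, -1-1, 0--1, 0-0-, 00--, 111-
Minterm coverage:
  m0 ⊆ -00-,0-0-,00--
  m1 ⊆ --01,-00-,0--1,0-0-,00--
  m2 ⊆ 00-- [E]
  m3 ⊆ 0--1,00--
  m4 ⊆ 0-0- [E]
  m5 ⊆ --01,-1-1,0--1,0-0-
  m7 ⊆ -1-1,0--1
  m8 ⊆ -00- [E]
  m9 ⊆ --01,-00-
  m13 ⊆ --01,-1-1
  m14 ⊆ 111- [E]
  m15 ⊆ -1-1,111-
E = {-00-, 0-0-, 00--, 111-}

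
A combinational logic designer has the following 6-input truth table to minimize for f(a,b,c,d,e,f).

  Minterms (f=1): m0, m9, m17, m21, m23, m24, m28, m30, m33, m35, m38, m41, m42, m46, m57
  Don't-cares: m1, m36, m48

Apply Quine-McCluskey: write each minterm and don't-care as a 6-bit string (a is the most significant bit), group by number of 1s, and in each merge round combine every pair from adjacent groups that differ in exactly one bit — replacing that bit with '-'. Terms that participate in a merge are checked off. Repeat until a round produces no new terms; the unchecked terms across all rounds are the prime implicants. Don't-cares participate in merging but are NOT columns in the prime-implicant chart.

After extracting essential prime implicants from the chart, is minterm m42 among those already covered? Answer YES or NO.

YES

size-2^0 implicants → 000000(✓)  000001(✓)  001001(✓)  010001(✓)  010101(✓)  010111(✓)  011000(✓)  011100(✓)  011110(✓)  100001(✓)  100011(✓)  100100(✓)  100110(✓)  101001(✓)  101010(✓)  101110(✓)  110000  111001(✓)
size-2^1 implicants → -00001(✓)  -01001(✓)  0-0001  00-001(✓)  00000-  010-01  0101-1  011-00  0111-0  1-1001  10-001(✓)  10-110  1000-1  1001-0  101-10
size-2^2 implicants → -0-001
Unchecked terms (primes): -0-001, 0-0001, 00000-, 010-01, 0101-1, 011-00, 0111-0, 1-1001, 10-110, 1000-1, 1001-0, 101-10, 110000
Minterm coverage:
  m0 ⊆ 00000- [E]
  m9 ⊆ -0-001 [E]
  m17 ⊆ 0-0001,010-01
  m21 ⊆ 010-01,0101-1
  m23 ⊆ 0101-1 [E]
  m24 ⊆ 011-00 [E]
  m28 ⊆ 011-00,0111-0
  m30 ⊆ 0111-0 [E]
  m33 ⊆ -0-001,1000-1
  m35 ⊆ 1000-1 [E]
  m38 ⊆ 10-110,1001-0
  m41 ⊆ -0-001,1-1001
  m42 ⊆ 101-10 [E]
  m46 ⊆ 10-110,101-10
  m57 ⊆ 1-1001 [E]
E = {-0-001, 00000-, 0101-1, 011-00, 0111-0, 1-1001, 1000-1, 101-10}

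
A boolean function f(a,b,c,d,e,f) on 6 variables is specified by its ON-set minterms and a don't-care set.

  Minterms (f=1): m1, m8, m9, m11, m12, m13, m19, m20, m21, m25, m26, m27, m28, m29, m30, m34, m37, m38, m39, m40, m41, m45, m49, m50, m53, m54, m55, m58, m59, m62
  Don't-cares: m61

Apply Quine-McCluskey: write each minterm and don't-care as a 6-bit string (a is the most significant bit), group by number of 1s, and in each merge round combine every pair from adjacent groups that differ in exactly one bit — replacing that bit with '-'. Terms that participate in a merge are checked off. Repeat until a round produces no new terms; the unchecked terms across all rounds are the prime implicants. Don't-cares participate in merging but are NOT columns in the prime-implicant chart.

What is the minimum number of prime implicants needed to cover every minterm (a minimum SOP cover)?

size-2^0 implicants → 000001(✓)  001000(✓)  001001(✓)  001011(✓)  001100(✓)  001101(✓)  010011(✓)  010100(✓)  010101(✓)  011001(✓)  011010(✓)  011011(✓)  011100(✓)  011101(✓)  011110(✓)  100010(✓)  100101(✓)  100110(✓)  100111(✓)  101000(✓)  101001(✓)  101101(✓)  110001(✓)  110010(✓)  110101(✓)  110110(✓)  110111(✓)  111010(✓)  111011(✓)  111101(✓)  111110(✓)
size-2^1 implicants → -01000(✓)  -01001(✓)  -01101(✓)  -10101(✓)  -11010(✓)  -11011(✓)  -11101(✓)  -11110(✓)  0-1001(✓)  0-1011(✓)  0-1100(✓)  0-1101(✓)  00-001  001-00(✓)  001-01(✓)  0010-1(✓)  00100-(✓)  00110-(✓)  01-011  01-100(✓)  01-101(✓)  01010-(✓)  011-01(✓)  011-10(✓)  0110-1(✓)  01101-(✓)  0111-0  01110-(✓)  1-0010(✓)  1-0101(✓)  1-0110(✓)  1-0111(✓)  1-1101(✓)  10-101(✓)  100-10(✓)  1001-1(✓)  10011-(✓)  101-01(✓)  10100-(✓)  11-010(✓)  11-101(✓)  11-110(✓)  110-01  110-10(✓)  1101-1(✓)  11011-(✓)  111-10(✓)  11101-(✓)
size-2^2 implicants → --1101  -01-01  -0100-  -1-101  -11-10  -1101-  0-1-01  0-10-1  0-110-  001-0-  01-10-  1--101  1-0-10  1-01-1  1-011-  11--10
Unchecked terms (primes): --1101, -01-01, -0100-, -1-101, -11-10, -1101-, 0-1-01, 0-10-1, 0-110-, 00-001, 001-0-, 01-011, 01-10-, 0111-0, 1--101, 1-0-10, 1-01-1, 1-011-, 11--10, 110-01
Minterm coverage:
  m1 ⊆ 00-001 [E]
  m8 ⊆ -0100-,001-0-
  m9 ⊆ -01-01,-0100-,0-1-01,0-10-1,00-001,001-0-
  m11 ⊆ 0-10-1 [E]
  m12 ⊆ 0-110-,001-0-
  m13 ⊆ --1101,-01-01,0-1-01,0-110-,001-0-
  m19 ⊆ 01-011 [E]
  m20 ⊆ 01-10- [E]
  m21 ⊆ -1-101,01-10-
  m25 ⊆ 0-1-01,0-10-1
  m26 ⊆ -11-10,-1101-
  m27 ⊆ -1101-,0-10-1,01-011
  m28 ⊆ 0-110-,01-10-,0111-0
  m29 ⊆ --1101,-1-101,0-1-01,0-110-,01-10-
  m30 ⊆ -11-10,0111-0
  m34 ⊆ 1-0-10 [E]
  m37 ⊆ 1--101,1-01-1
  m38 ⊆ 1-0-10,1-011-
  m39 ⊆ 1-01-1,1-011-
  m40 ⊆ -0100- [E]
  m41 ⊆ -01-01,-0100-
  m45 ⊆ --1101,-01-01,1--101
  m49 ⊆ 110-01 [E]
  m50 ⊆ 1-0-10,11--10
  m53 ⊆ -1-101,1--101,1-01-1,110-01
  m54 ⊆ 1-0-10,1-011-,11--10
  m55 ⊆ 1-01-1,1-011-
  m58 ⊆ -11-10,-1101-,11--10
  m59 ⊆ -1101- [E]
  m62 ⊆ -11-10,11--10
E = {-0100-, -1101-, 0-10-1, 00-001, 01-011, 01-10-, 1-0-10, 110-01}
Petrick residual → --1101, -11-10, 0-110-, 1-01-1
Cover = cde'f + b'cd'e' + bcef' + bcd'e + a'cd'f + a'cde' + a'b'd'e'f + a'bd'ef + a'bde' + ac'ef' + ac'df + abc'e'f  |cover|=12

12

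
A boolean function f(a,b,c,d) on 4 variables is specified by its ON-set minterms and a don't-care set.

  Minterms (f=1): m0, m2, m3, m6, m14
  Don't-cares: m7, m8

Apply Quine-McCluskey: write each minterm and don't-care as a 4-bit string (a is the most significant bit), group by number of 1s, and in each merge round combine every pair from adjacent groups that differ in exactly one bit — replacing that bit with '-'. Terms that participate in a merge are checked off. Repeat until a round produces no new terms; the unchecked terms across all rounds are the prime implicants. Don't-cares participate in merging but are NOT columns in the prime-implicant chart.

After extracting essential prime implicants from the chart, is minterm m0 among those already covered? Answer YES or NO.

Round 0: 0000✓ 0010✓ 0011✓ 0110✓ 0111✓ 1000✓ 1110✓
Round 1: -000 -110 0-10✓ 0-11✓ 00-0 001-✓ 011-✓
Round 2: 0-1-
PIs = {-000, -110, 0-1-, 00-0}
Coverage chart:
  m0: -000,00-0
  m2: 0-1-,00-0
  m3: 0-1- ←essential
  m6: -110,0-1-
  m14: -110 ←essential
Essential: -110, 0-1-

NO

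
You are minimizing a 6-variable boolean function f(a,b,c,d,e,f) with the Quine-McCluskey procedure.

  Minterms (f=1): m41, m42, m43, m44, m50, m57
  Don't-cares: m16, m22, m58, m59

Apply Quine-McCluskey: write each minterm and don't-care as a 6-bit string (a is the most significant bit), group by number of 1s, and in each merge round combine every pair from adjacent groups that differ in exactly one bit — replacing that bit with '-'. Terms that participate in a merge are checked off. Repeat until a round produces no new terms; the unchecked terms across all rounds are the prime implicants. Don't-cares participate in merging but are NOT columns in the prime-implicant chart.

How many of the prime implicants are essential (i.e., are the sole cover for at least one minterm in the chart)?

Round 0: 010000 010110 101001✓ 101010✓ 101011✓ 101100 110010✓ 111001✓ 111010✓ 111011✓
Round 1: 1-1001✓ 1-1010✓ 1-1011✓ 1010-1✓ 10101-✓ 11-010 1110-1✓ 11101-✓
Round 2: 1-10-1 1-101-
PIs = {010000, 010110, 1-10-1, 1-101-, 101100, 11-010}
Coverage chart:
  m41: 1-10-1 ←essential
  m42: 1-101- ←essential
  m43: 1-10-1,1-101-
  m44: 101100 ←essential
  m50: 11-010 ←essential
  m57: 1-10-1 ←essential
Essential: 1-10-1, 1-101-, 101100, 11-010

4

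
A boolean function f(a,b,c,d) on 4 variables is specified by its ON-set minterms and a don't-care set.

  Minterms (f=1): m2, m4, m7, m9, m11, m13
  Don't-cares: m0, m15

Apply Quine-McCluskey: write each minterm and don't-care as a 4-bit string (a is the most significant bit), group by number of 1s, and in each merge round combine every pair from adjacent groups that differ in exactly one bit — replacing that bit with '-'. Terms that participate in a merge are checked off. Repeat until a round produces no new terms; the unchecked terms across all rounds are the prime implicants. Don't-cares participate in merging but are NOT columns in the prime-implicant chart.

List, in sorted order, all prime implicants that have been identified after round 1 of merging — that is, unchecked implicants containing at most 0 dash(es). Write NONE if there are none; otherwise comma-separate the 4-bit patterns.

size-2^0 implicants → 0000(✓)  0010(✓)  0100(✓)  0111(✓)  1001(✓)  1011(✓)  1101(✓)  1111(✓)
size-2^1 implicants → -111  0-00  00-0  1-01(✓)  1-11(✓)  10-1(✓)  11-1(✓)
size-2^2 implicants → 1--1
Unchecked terms (primes): -111, 0-00, 00-0, 1--1

NONE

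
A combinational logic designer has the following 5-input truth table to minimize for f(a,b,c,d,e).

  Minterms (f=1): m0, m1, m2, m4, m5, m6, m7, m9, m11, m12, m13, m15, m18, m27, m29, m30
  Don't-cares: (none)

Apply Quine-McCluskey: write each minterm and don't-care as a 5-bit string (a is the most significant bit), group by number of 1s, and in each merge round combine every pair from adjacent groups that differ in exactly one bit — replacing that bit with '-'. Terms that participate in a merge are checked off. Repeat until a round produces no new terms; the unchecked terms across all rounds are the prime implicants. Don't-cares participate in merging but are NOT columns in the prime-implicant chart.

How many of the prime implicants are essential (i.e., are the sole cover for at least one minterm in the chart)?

5

Round 0: 00000✓ 00001✓ 00010✓ 00100✓ 00101✓ 00110✓ 00111✓ 01001✓ 01011✓ 01100✓ 01101✓ 01111✓ 10010✓ 11011✓ 11101✓ 11110
Round 1: -0010 -1011 -1101 0-001✓ 0-100✓ 0-101✓ 0-111✓ 00-00✓ 00-01✓ 00-10✓ 000-0✓ 0000-✓ 001-0✓ 001-1✓ 0010-✓ 0011-✓ 01-01✓ 01-11✓ 010-1✓ 011-1✓ 0110-✓
Round 2: 0--01 0-1-1 0-10- 00--0 00-0- 001-- 01--1
PIs = {-0010, -1011, -1101, 0--01, 0-1-1, 0-10-, 00--0, 00-0-, 001--, 01--1, 11110}
Coverage chart:
  m0: 00--0,00-0-
  m1: 0--01,00-0-
  m2: -0010,00--0
  m4: 0-10-,00--0,00-0-,001--
  m5: 0--01,0-1-1,0-10-,00-0-,001--
  m6: 00--0,001--
  m7: 0-1-1,001--
  m9: 0--01,01--1
  m11: -1011,01--1
  m12: 0-10- ←essential
  m13: -1101,0--01,0-1-1,0-10-,01--1
  m15: 0-1-1,01--1
  m18: -0010 ←essential
  m27: -1011 ←essential
  m29: -1101 ←essential
  m30: 11110 ←essential
Essential: -0010, -1011, -1101, 0-10-, 11110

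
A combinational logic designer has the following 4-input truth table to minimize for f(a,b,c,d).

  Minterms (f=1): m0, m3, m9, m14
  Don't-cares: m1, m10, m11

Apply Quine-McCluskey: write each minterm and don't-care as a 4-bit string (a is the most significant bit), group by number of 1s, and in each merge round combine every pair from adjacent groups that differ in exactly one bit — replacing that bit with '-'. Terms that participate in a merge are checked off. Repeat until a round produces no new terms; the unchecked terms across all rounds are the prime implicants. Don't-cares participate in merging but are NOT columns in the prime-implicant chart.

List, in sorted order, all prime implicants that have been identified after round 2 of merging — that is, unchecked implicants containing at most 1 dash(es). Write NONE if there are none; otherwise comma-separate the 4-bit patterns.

[col 0] 0000*, 0001*, 0011*, 1001*, 1010*, 1011*, 1110*
[col 1] -001*, -011*, 00-1*, 000-, 1-10, 10-1*, 101-
[col 2] -0-1
Prime implicants: -0-1, 000-, 1-10, 101-

000-, 1-10, 101-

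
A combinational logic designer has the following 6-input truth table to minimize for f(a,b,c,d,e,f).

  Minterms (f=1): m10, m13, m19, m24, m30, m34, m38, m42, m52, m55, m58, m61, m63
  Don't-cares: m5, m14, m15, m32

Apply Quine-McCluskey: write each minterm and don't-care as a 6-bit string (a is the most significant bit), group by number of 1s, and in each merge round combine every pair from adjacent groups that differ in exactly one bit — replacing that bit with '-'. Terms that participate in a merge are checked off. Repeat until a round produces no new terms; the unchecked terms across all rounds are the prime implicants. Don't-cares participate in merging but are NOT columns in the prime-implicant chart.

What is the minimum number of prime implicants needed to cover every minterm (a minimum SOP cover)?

Round 0: 000101✓ 001010✓ 001101✓ 001110✓ 001111✓ 010011 011000 011110✓ 100000✓ 100010✓ 100110✓ 101010✓ 110100 110111✓ 111010✓ 111101✓ 111111✓
Round 1: -01010 0-1110 00-101 001-10 0011-1 00111- 1-1010 10-010 100-10 1000-0 11-111 1111-1
PIs = {-01010, 0-1110, 00-101, 001-10, 0011-1, 00111-, 010011, 011000, 1-1010, 10-010, 100-10, 1000-0, 11-111, 110100, 1111-1}
Coverage chart:
  m10: -01010,001-10
  m13: 00-101,0011-1
  m19: 010011 ←essential
  m24: 011000 ←essential
  m30: 0-1110 ←essential
  m34: 10-010,100-10,1000-0
  m38: 100-10 ←essential
  m42: -01010,1-1010,10-010
  m52: 110100 ←essential
  m55: 11-111 ←essential
  m58: 1-1010 ←essential
  m61: 1111-1 ←essential
  m63: 11-111,1111-1
Essential: 0-1110, 010011, 011000, 1-1010, 100-10, 11-111, 110100, 1111-1
Petrick residual → -01010, 00-101
Min cover (10 terms): b'cd'ef' + a'cdef' + a'b'de'f + a'bc'd'ef + a'bcd'e'f' + acd'ef' + ab'c'ef' + abdef + abc'de'f' + abcdf

10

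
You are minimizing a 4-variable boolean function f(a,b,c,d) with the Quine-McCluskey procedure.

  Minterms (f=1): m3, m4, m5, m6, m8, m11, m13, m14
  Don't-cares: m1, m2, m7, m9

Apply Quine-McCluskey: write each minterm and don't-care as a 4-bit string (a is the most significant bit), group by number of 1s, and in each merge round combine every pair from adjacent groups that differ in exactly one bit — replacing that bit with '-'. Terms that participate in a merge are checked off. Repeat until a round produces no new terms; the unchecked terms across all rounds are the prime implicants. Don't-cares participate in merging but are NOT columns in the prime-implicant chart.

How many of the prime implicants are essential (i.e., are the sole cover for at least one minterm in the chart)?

size-2^0 implicants → 0001(✓)  0010(✓)  0011(✓)  0100(✓)  0101(✓)  0110(✓)  0111(✓)  1000(✓)  1001(✓)  1011(✓)  1101(✓)  1110(✓)
size-2^1 implicants → -001(✓)  -011(✓)  -101(✓)  -110  0-01(✓)  0-10(✓)  0-11(✓)  00-1(✓)  001-(✓)  01-0(✓)  01-1(✓)  010-(✓)  011-(✓)  1-01(✓)  10-1(✓)  100-
size-2^2 implicants → --01  -0-1  0--1  0-1-  01--
Unchecked terms (primes): --01, -0-1, -110, 0--1, 0-1-, 01--, 100-
Minterm coverage:
  m3 ⊆ -0-1,0--1,0-1-
  m4 ⊆ 01-- [E]
  m5 ⊆ --01,0--1,01--
  m6 ⊆ -110,0-1-,01--
  m8 ⊆ 100- [E]
  m11 ⊆ -0-1 [E]
  m13 ⊆ --01 [E]
  m14 ⊆ -110 [E]
E = {--01, -0-1, -110, 01--, 100-}

5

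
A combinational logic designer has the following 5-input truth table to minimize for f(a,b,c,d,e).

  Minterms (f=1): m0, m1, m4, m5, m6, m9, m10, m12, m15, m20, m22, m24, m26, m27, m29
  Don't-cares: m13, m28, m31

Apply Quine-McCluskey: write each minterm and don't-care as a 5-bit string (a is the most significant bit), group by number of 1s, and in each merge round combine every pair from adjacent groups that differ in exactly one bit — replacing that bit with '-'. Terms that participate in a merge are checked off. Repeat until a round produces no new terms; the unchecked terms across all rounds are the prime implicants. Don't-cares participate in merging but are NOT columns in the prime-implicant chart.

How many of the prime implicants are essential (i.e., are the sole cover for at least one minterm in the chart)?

size-2^0 implicants → 00000(✓)  00001(✓)  00100(✓)  00101(✓)  00110(✓)  01001(✓)  01010(✓)  01100(✓)  01101(✓)  01111(✓)  10100(✓)  10110(✓)  11000(✓)  11010(✓)  11011(✓)  11100(✓)  11101(✓)  11111(✓)
size-2^1 implicants → -0100(✓)  -0110(✓)  -1010  -1100(✓)  -1101(✓)  -1111(✓)  0-001(✓)  0-100(✓)  0-101(✓)  00-00(✓)  00-01(✓)  0000-(✓)  001-0(✓)  0010-(✓)  01-01(✓)  011-1(✓)  0110-(✓)  1-100(✓)  101-0(✓)  11-00  11-11  110-0  1101-  111-1(✓)  1110-(✓)
size-2^2 implicants → --100  -01-0  -11-1  -110-  0--01  0-10-  00-0-
Unchecked terms (primes): --100, -01-0, -1010, -11-1, -110-, 0--01, 0-10-, 00-0-, 11-00, 11-11, 110-0, 1101-
Minterm coverage:
  m0 ⊆ 00-0- [E]
  m1 ⊆ 0--01,00-0-
  m4 ⊆ --100,-01-0,0-10-,00-0-
  m5 ⊆ 0--01,0-10-,00-0-
  m6 ⊆ -01-0 [E]
  m9 ⊆ 0--01 [E]
  m10 ⊆ -1010 [E]
  m12 ⊆ --100,-110-,0-10-
  m15 ⊆ -11-1 [E]
  m20 ⊆ --100,-01-0
  m22 ⊆ -01-0 [E]
  m24 ⊆ 11-00,110-0
  m26 ⊆ -1010,110-0,1101-
  m27 ⊆ 11-11,1101-
  m29 ⊆ -11-1,-110-
E = {-01-0, -1010, -11-1, 0--01, 00-0-}

5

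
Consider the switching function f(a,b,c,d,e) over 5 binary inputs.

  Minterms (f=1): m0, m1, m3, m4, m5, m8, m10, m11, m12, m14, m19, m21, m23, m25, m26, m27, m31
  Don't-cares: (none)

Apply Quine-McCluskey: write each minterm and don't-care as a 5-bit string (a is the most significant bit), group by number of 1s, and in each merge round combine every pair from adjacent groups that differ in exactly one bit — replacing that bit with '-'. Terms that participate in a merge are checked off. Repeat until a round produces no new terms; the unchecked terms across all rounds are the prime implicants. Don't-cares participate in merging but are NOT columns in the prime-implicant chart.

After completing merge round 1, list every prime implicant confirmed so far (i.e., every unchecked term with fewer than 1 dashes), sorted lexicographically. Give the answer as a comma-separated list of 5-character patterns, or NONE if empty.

NONE

[col 0] 00000*, 00001*, 00011*, 00100*, 00101*, 01000*, 01010*, 01011*, 01100*, 01110*, 10011*, 10101*, 10111*, 11001*, 11010*, 11011*, 11111*
[col 1] -0011*, -0101, -1010*, -1011*, 0-000*, 0-011*, 0-100*, 00-00*, 00-01*, 000-1, 0000-*, 0010-*, 01-00*, 01-10*, 010-0*, 0101-*, 011-0*, 1-011*, 1-111*, 10-11*, 101-1, 11-11*, 110-1, 1101-*
[col 2] --011, -101-, 0--00, 00-0-, 01--0, 1--11
Prime implicants: --011, -0101, -101-, 0--00, 00-0-, 000-1, 01--0, 1--11, 101-1, 110-1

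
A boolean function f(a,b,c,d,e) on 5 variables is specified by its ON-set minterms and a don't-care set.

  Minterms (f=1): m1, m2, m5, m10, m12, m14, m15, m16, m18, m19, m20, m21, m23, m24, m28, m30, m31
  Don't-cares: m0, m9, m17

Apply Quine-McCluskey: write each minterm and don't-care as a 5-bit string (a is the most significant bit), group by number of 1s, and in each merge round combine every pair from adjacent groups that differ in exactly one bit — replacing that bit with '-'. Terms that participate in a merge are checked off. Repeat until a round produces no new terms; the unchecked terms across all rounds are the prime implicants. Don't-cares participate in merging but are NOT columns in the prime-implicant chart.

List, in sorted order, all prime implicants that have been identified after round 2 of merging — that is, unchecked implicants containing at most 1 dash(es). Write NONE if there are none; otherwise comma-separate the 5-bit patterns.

0-001, 0-010, 01-10, 1-111

Round 0: 00000✓ 00001✓ 00010✓ 00101✓ 01001✓ 01010✓ 01100✓ 01110✓ 01111✓ 10000✓ 10001✓ 10010✓ 10011✓ 10100✓ 10101✓ 10111✓ 11000✓ 11100✓ 11110✓ 11111✓
Round 1: -0000✓ -0001✓ -0010✓ -0101✓ -1100✓ -1110✓ -1111✓ 0-001 0-010 00-01✓ 000-0✓ 0000-✓ 01-10 011-0✓ 0111-✓ 1-000✓ 1-100✓ 1-111 10-00✓ 10-01✓ 10-11✓ 100-0✓ 100-1✓ 1000-✓ 1001-✓ 101-1✓ 1010-✓ 11-00✓ 111-0✓ 1111-✓
Round 2: -0-01 -00-0 -000- -11-0 -111- 1--00 10--1 10-0- 100--
PIs = {-0-01, -00-0, -000-, -11-0, -111-, 0-001, 0-010, 01-10, 1--00, 1-111, 10--1, 10-0-, 100--}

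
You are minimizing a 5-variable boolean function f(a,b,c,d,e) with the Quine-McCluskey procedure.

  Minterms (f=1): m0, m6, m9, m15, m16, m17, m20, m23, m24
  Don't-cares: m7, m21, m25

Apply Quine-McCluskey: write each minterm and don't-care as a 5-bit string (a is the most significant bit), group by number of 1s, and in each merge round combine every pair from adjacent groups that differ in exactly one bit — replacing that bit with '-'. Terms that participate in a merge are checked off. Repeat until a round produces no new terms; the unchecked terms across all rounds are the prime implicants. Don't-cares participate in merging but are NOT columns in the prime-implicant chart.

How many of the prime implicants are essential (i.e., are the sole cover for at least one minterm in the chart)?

size-2^0 implicants → 00000(✓)  00110(✓)  00111(✓)  01001(✓)  01111(✓)  10000(✓)  10001(✓)  10100(✓)  10101(✓)  10111(✓)  11000(✓)  11001(✓)
size-2^1 implicants → -0000  -0111  -1001  0-111  0011-  1-000(✓)  1-001(✓)  10-00(✓)  10-01(✓)  1000-(✓)  101-1  1010-(✓)  1100-(✓)
size-2^2 implicants → 1-00-  10-0-
Unchecked terms (primes): -0000, -0111, -1001, 0-111, 0011-, 1-00-, 10-0-, 101-1
Minterm coverage:
  m0 ⊆ -0000 [E]
  m6 ⊆ 0011- [E]
  m9 ⊆ -1001 [E]
  m15 ⊆ 0-111 [E]
  m16 ⊆ -0000,1-00-,10-0-
  m17 ⊆ 1-00-,10-0-
  m20 ⊆ 10-0- [E]
  m23 ⊆ -0111,101-1
  m24 ⊆ 1-00- [E]
E = {-0000, -1001, 0-111, 0011-, 1-00-, 10-0-}

6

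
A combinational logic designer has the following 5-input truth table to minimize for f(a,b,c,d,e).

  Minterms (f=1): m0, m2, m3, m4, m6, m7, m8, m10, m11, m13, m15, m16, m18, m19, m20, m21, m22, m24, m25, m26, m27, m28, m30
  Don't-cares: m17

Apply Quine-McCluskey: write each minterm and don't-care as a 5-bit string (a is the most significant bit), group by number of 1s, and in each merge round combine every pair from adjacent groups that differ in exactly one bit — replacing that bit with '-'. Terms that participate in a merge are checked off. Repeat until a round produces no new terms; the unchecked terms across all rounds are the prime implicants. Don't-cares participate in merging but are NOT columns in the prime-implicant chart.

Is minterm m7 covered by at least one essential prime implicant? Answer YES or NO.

NO

Round 0: 00000✓ 00010✓ 00011✓ 00100✓ 00110✓ 00111✓ 01000✓ 01010✓ 01011✓ 01101✓ 01111✓ 10000✓ 10001✓ 10010✓ 10011✓ 10100✓ 10101✓ 10110✓ 11000✓ 11001✓ 11010✓ 11011✓ 11100✓ 11110✓
Round 1: -0000✓ -0010✓ -0011✓ -0100✓ -0110✓ -1000✓ -1010✓ -1011✓ 0-000✓ 0-010✓ 0-011✓ 0-111✓ 00-00✓ 00-10✓ 00-11✓ 000-0✓ 0001-✓ 001-0✓ 0011-✓ 01-11✓ 010-0✓ 0101-✓ 011-1 1-000✓ 1-001✓ 1-010✓ 1-011✓ 1-100✓ 1-110✓ 10-00✓ 10-01✓ 10-10✓ 100-0✓ 100-1✓ 1000-✓ 1001-✓ 101-0✓ 1010-✓ 11-00✓ 11-10✓ 110-0✓ 110-1✓ 1100-✓ 1101-✓ 111-0✓
Round 2: --000✓ --010✓ --011✓ -0-00✓ -0-10✓ -00-0✓ -001-✓ -01-0✓ -10-0✓ -101-✓ 0--11 0-0-0✓ 0-01-✓ 00--0✓ 00-1- 1--00✓ 1--10✓ 1-0-0✓ 1-0-1✓ 1-00-✓ 1-01-✓ 1-1-0✓ 10--0✓ 10-0- 100--✓ 11--0✓ 110--✓
Round 3: --0-0 --01- -0--0 1---0 1-0--
PIs = {--0-0, --01-, -0--0, 0--11, 00-1-, 011-1, 1---0, 1-0--, 10-0-}
Coverage chart:
  m0: --0-0,-0--0
  m2: --0-0,--01-,-0--0,00-1-
  m3: --01-,0--11,00-1-
  m4: -0--0 ←essential
  m6: -0--0,00-1-
  m7: 0--11,00-1-
  m8: --0-0 ←essential
  m10: --0-0,--01-
  m11: --01-,0--11
  m13: 011-1 ←essential
  m15: 0--11,011-1
  m16: --0-0,-0--0,1---0,1-0--,10-0-
  m18: --0-0,--01-,-0--0,1---0,1-0--
  m19: --01-,1-0--
  m20: -0--0,1---0,10-0-
  m21: 10-0- ←essential
  m22: -0--0,1---0
  m24: --0-0,1---0,1-0--
  m25: 1-0-- ←essential
  m26: --0-0,--01-,1---0,1-0--
  m27: --01-,1-0--
  m28: 1---0 ←essential
  m30: 1---0 ←essential
Essential: --0-0, -0--0, 011-1, 1---0, 1-0--, 10-0-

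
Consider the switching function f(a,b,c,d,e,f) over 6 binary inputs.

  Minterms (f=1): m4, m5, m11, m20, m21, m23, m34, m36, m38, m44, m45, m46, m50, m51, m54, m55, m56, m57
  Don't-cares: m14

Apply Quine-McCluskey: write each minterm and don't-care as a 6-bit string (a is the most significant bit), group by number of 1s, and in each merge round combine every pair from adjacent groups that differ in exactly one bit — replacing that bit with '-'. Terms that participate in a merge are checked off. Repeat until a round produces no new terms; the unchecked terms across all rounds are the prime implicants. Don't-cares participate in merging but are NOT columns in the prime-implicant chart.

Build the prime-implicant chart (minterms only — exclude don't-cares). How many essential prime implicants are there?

6

size-2^0 implicants → 000100(✓)  000101(✓)  001011  001110(✓)  010100(✓)  010101(✓)  010111(✓)  100010(✓)  100100(✓)  100110(✓)  101100(✓)  101101(✓)  101110(✓)  110010(✓)  110011(✓)  110110(✓)  110111(✓)  111000(✓)  111001(✓)
size-2^1 implicants → -00100  -01110  -10111  0-0100(✓)  0-0101(✓)  00010-(✓)  0101-1  01010-(✓)  1-0010(✓)  1-0110(✓)  10-100(✓)  10-110(✓)  100-10(✓)  1001-0(✓)  1011-0(✓)  10110-  110-10(✓)  110-11(✓)  11001-(✓)  11011-(✓)  11100-
size-2^2 implicants → 0-010-  1-0-10  10-1-0  110-1-
Unchecked terms (primes): -00100, -01110, -10111, 0-010-, 001011, 0101-1, 1-0-10, 10-1-0, 10110-, 110-1-, 11100-
Minterm coverage:
  m4 ⊆ -00100,0-010-
  m5 ⊆ 0-010- [E]
  m11 ⊆ 001011 [E]
  m20 ⊆ 0-010- [E]
  m21 ⊆ 0-010-,0101-1
  m23 ⊆ -10111,0101-1
  m34 ⊆ 1-0-10 [E]
  m36 ⊆ -00100,10-1-0
  m38 ⊆ 1-0-10,10-1-0
  m44 ⊆ 10-1-0,10110-
  m45 ⊆ 10110- [E]
  m46 ⊆ -01110,10-1-0
  m50 ⊆ 1-0-10,110-1-
  m51 ⊆ 110-1- [E]
  m54 ⊆ 1-0-10,110-1-
  m55 ⊆ -10111,110-1-
  m56 ⊆ 11100- [E]
  m57 ⊆ 11100- [E]
E = {0-010-, 001011, 1-0-10, 10110-, 110-1-, 11100-}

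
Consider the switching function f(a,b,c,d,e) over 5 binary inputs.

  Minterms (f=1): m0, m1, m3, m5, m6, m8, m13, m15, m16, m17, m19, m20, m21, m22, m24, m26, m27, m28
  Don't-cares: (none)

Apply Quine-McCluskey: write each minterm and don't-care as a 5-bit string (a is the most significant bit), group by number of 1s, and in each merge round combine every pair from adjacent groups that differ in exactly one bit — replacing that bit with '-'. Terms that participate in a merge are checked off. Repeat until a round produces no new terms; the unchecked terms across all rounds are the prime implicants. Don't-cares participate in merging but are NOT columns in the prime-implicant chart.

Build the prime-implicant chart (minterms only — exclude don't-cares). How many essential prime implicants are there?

Round 0: 00000✓ 00001✓ 00011✓ 00101✓ 00110✓ 01000✓ 01101✓ 01111✓ 10000✓ 10001✓ 10011✓ 10100✓ 10101✓ 10110✓ 11000✓ 11010✓ 11011✓ 11100✓
Round 1: -0000✓ -0001✓ -0011✓ -0101✓ -0110 -1000✓ 0-000✓ 0-101 00-01✓ 000-1✓ 0000-✓ 011-1 1-000✓ 1-011 1-100✓ 10-00✓ 10-01✓ 100-1✓ 1000-✓ 101-0 1010-✓ 11-00✓ 110-0 1101-
Round 2: --000 -0-01 -00-1 -000- 1--00 10-0-
PIs = {--000, -0-01, -00-1, -000-, -0110, 0-101, 011-1, 1--00, 1-011, 10-0-, 101-0, 110-0, 1101-}
Coverage chart:
  m0: --000,-000-
  m1: -0-01,-00-1,-000-
  m3: -00-1 ←essential
  m5: -0-01,0-101
  m6: -0110 ←essential
  m8: --000 ←essential
  m13: 0-101,011-1
  m15: 011-1 ←essential
  m16: --000,-000-,1--00,10-0-
  m17: -0-01,-00-1,-000-,10-0-
  m19: -00-1,1-011
  m20: 1--00,10-0-,101-0
  m21: -0-01,10-0-
  m22: -0110,101-0
  m24: --000,1--00,110-0
  m26: 110-0,1101-
  m27: 1-011,1101-
  m28: 1--00 ←essential
Essential: --000, -00-1, -0110, 011-1, 1--00

5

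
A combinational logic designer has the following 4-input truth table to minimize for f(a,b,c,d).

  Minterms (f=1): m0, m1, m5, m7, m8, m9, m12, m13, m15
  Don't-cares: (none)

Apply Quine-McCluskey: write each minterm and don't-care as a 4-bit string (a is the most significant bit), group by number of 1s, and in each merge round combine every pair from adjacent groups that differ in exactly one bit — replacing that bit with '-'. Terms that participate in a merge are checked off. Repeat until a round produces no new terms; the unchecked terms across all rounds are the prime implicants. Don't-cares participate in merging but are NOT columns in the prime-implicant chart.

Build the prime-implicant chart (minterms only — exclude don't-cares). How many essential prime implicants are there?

3

[col 0] 0000*, 0001*, 0101*, 0111*, 1000*, 1001*, 1100*, 1101*, 1111*
[col 1] -000*, -001*, -101*, -111*, 0-01*, 000-*, 01-1*, 1-00*, 1-01*, 100-*, 11-1*, 110-*
[col 2] --01, -00-, -1-1, 1-0-
Prime implicants: --01, -00-, -1-1, 1-0-
PI chart (minterm → PIs covering it):
  0 | -00-  (sole → essential)
  1 | --01,-00-
  5 | --01,-1-1
  7 | -1-1  (sole → essential)
  8 | -00-,1-0-
  9 | --01,-00-,1-0-
  12 | 1-0-  (sole → essential)
  13 | --01,-1-1,1-0-
  15 | -1-1  (sole → essential)
Essential prime implicants: -00-, -1-1, 1-0-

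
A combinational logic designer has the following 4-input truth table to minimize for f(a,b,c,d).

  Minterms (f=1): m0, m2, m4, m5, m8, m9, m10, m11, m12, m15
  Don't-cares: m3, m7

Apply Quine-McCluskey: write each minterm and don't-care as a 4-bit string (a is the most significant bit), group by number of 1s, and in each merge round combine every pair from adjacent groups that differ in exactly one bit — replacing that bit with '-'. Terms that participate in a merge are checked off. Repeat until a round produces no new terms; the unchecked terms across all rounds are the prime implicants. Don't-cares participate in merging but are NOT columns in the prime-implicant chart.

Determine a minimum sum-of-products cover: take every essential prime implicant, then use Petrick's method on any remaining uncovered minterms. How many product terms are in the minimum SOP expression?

size-2^0 implicants → 0000(✓)  0010(✓)  0011(✓)  0100(✓)  0101(✓)  0111(✓)  1000(✓)  1001(✓)  1010(✓)  1011(✓)  1100(✓)  1111(✓)
size-2^1 implicants → -000(✓)  -010(✓)  -011(✓)  -100(✓)  -111(✓)  0-00(✓)  0-11(✓)  00-0(✓)  001-(✓)  01-1  010-  1-00(✓)  1-11(✓)  10-0(✓)  10-1(✓)  100-(✓)  101-(✓)
size-2^2 implicants → --00  --11  -0-0  -01-  10--
Unchecked terms (primes): --00, --11, -0-0, -01-, 01-1, 010-, 10--
Minterm coverage:
  m0 ⊆ --00,-0-0
  m2 ⊆ -0-0,-01-
  m4 ⊆ --00,010-
  m5 ⊆ 01-1,010-
  m8 ⊆ --00,-0-0,10--
  m9 ⊆ 10-- [E]
  m10 ⊆ -0-0,-01-,10--
  m11 ⊆ --11,-01-,10--
  m12 ⊆ --00 [E]
  m15 ⊆ --11 [E]
E = {--00, --11, 10--}
Petrick residual → -0-0, 01-1
Cover = c'd' + cd + b'd' + a'bd + ab'  |cover|=5

5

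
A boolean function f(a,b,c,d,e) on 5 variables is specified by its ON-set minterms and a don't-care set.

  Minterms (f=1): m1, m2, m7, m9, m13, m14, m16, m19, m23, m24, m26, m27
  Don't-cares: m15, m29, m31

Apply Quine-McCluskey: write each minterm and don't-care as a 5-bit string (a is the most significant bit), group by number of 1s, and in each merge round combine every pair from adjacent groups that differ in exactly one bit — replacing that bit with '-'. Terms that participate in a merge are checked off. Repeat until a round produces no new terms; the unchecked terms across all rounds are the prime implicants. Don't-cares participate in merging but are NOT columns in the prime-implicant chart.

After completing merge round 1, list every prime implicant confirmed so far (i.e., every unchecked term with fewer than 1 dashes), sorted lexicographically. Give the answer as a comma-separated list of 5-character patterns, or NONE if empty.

Round 0: 00001✓ 00010 00111✓ 01001✓ 01101✓ 01110✓ 01111✓ 10000✓ 10011✓ 10111✓ 11000✓ 11010✓ 11011✓ 11101✓ 11111✓
Round 1: -0111✓ -1101✓ -1111✓ 0-001 0-111✓ 01-01 011-1✓ 0111- 1-000 1-011✓ 1-111✓ 10-11✓ 11-11✓ 110-0 1101- 111-1✓
Round 2: --111 -11-1 1--11
PIs = {--111, -11-1, 0-001, 00010, 01-01, 0111-, 1--11, 1-000, 110-0, 1101-}

00010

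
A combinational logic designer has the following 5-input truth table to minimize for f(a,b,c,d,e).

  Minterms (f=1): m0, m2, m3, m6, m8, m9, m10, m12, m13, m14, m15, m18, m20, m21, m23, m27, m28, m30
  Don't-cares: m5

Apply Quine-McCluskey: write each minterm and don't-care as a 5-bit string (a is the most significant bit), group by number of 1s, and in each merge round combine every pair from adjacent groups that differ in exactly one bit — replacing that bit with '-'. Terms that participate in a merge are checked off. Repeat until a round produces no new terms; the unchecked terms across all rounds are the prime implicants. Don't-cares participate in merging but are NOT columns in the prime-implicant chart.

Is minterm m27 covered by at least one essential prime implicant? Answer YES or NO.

Round 0: 00000✓ 00010✓ 00011✓ 00101✓ 00110✓ 01000✓ 01001✓ 01010✓ 01100✓ 01101✓ 01110✓ 01111✓ 10010✓ 10100✓ 10101✓ 10111✓ 11011 11100✓ 11110✓
Round 1: -0010 -0101 -1100✓ -1110✓ 0-000✓ 0-010✓ 0-101 0-110✓ 00-10✓ 000-0✓ 0001- 01-00✓ 01-01✓ 01-10✓ 010-0✓ 0100-✓ 011-0✓ 011-1✓ 0110-✓ 0111-✓ 1-100 101-1 1010- 111-0✓
Round 2: -11-0 0--10 0-0-0 01--0 01-0- 011--
PIs = {-0010, -0101, -11-0, 0--10, 0-0-0, 0-101, 0001-, 01--0, 01-0-, 011--, 1-100, 101-1, 1010-, 11011}
Coverage chart:
  m0: 0-0-0 ←essential
  m2: -0010,0--10,0-0-0,0001-
  m3: 0001- ←essential
  m6: 0--10 ←essential
  m8: 0-0-0,01--0,01-0-
  m9: 01-0- ←essential
  m10: 0--10,0-0-0,01--0
  m12: -11-0,01--0,01-0-,011--
  m13: 0-101,01-0-,011--
  m14: -11-0,0--10,01--0,011--
  m15: 011-- ←essential
  m18: -0010 ←essential
  m20: 1-100,1010-
  m21: -0101,101-1,1010-
  m23: 101-1 ←essential
  m27: 11011 ←essential
  m28: -11-0,1-100
  m30: -11-0 ←essential
Essential: -0010, -11-0, 0--10, 0-0-0, 0001-, 01-0-, 011--, 101-1, 11011

YES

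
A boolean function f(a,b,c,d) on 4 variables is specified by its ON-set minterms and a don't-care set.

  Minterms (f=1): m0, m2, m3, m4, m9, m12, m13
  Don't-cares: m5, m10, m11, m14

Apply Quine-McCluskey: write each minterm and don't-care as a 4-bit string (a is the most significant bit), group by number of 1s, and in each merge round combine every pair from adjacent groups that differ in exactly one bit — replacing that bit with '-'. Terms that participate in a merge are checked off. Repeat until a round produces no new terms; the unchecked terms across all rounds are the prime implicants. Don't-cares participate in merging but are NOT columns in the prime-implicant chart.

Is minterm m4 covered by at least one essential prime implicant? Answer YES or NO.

NO

Round 0: 0000✓ 0010✓ 0011✓ 0100✓ 0101✓ 1001✓ 1010✓ 1011✓ 1100✓ 1101✓ 1110✓
Round 1: -010✓ -011✓ -100✓ -101✓ 0-00 00-0 001-✓ 010-✓ 1-01 1-10 10-1 101-✓ 11-0 110-✓
Round 2: -01- -10-
PIs = {-01-, -10-, 0-00, 00-0, 1-01, 1-10, 10-1, 11-0}
Coverage chart:
  m0: 0-00,00-0
  m2: -01-,00-0
  m3: -01- ←essential
  m4: -10-,0-00
  m9: 1-01,10-1
  m12: -10-,11-0
  m13: -10-,1-01
Essential: -01-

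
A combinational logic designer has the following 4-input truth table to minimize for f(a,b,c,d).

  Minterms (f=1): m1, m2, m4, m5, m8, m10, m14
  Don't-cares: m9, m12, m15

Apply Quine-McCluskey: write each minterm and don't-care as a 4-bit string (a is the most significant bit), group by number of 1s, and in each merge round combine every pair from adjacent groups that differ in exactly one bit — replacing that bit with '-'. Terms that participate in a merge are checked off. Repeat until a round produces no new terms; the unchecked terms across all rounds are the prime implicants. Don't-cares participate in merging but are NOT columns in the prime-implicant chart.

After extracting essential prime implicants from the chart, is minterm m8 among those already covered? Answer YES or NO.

Round 0: 0001✓ 0010✓ 0100✓ 0101✓ 1000✓ 1001✓ 1010✓ 1100✓ 1110✓ 1111✓
Round 1: -001 -010 -100 0-01 010- 1-00✓ 1-10✓ 10-0✓ 100- 11-0✓ 111-
Round 2: 1--0
PIs = {-001, -010, -100, 0-01, 010-, 1--0, 100-, 111-}
Coverage chart:
  m1: -001,0-01
  m2: -010 ←essential
  m4: -100,010-
  m5: 0-01,010-
  m8: 1--0,100-
  m10: -010,1--0
  m14: 1--0,111-
Essential: -010

NO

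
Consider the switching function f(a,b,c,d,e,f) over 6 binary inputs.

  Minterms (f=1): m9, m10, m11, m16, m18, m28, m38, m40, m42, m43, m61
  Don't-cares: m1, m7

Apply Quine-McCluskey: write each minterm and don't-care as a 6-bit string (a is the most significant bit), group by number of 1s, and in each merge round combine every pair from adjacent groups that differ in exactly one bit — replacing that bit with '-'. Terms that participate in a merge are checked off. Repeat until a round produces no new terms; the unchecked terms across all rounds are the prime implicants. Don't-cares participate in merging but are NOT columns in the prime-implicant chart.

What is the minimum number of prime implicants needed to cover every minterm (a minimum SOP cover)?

7

Round 0: 000001✓ 000111 001001✓ 001010✓ 001011✓ 010000✓ 010010✓ 011100 100110 101000✓ 101010✓ 101011✓ 111101
Round 1: -01010✓ -01011✓ 00-001 0010-1 00101-✓ 0100-0 1010-0 10101-✓
Round 2: -0101-
PIs = {-0101-, 00-001, 000111, 0010-1, 0100-0, 011100, 100110, 1010-0, 111101}
Coverage chart:
  m9: 00-001,0010-1
  m10: -0101- ←essential
  m11: -0101-,0010-1
  m16: 0100-0 ←essential
  m18: 0100-0 ←essential
  m28: 011100 ←essential
  m38: 100110 ←essential
  m40: 1010-0 ←essential
  m42: -0101-,1010-0
  m43: -0101- ←essential
  m61: 111101 ←essential
Essential: -0101-, 0100-0, 011100, 100110, 1010-0, 111101
Petrick residual → 00-001
Min cover (7 terms): b'cd'e + a'b'd'e'f + a'bc'd'f' + a'bcde'f' + ab'c'def' + ab'cd'f' + abcde'f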